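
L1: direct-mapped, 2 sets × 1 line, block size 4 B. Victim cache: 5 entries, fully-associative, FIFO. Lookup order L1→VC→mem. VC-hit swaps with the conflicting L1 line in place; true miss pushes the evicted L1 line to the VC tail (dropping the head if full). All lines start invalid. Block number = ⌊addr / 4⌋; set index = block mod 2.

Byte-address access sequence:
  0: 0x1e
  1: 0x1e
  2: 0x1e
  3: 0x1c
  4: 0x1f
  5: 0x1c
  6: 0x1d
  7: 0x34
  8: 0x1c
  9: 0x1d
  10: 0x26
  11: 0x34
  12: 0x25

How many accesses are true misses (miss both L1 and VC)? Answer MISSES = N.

MISSES = 3

#0 0x1e→b7/s1 MISS; vc=[]
#1 0x1e→b7/s1 L1-HIT; vc=[]
#2 0x1e→b7/s1 L1-HIT; vc=[]
#3 0x1c→b7/s1 L1-HIT; vc=[]
#4 0x1f→b7/s1 L1-HIT; vc=[]
#5 0x1c→b7/s1 L1-HIT; vc=[]
#6 0x1d→b7/s1 L1-HIT; vc=[]
#7 0x34→b13/s1 MISS; vc=[7]
#8 0x1c→b7/s1 VC-HIT; vc=[13]
#9 0x1d→b7/s1 L1-HIT; vc=[13]
#10 0x26→b9/s1 MISS; vc=[13,7]
#11 0x34→b13/s1 VC-HIT; vc=[9,7]
#12 0x25→b9/s1 VC-HIT; vc=[13,7]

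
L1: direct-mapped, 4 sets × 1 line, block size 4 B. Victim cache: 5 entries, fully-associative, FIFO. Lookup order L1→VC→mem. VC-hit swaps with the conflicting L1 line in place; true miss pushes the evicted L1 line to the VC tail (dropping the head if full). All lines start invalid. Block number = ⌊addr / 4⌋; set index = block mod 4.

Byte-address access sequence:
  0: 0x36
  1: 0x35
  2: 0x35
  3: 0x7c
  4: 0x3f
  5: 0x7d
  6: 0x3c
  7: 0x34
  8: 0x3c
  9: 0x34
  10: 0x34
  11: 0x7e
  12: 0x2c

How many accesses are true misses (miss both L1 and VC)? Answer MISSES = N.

#0 0x36→b13/s1 MISS; vc=[]
#1 0x35→b13/s1 L1-HIT; vc=[]
#2 0x35→b13/s1 L1-HIT; vc=[]
#3 0x7c→b31/s3 MISS; vc=[]
#4 0x3f→b15/s3 MISS; vc=[31]
#5 0x7d→b31/s3 VC-HIT; vc=[15]
#6 0x3c→b15/s3 VC-HIT; vc=[31]
#7 0x34→b13/s1 L1-HIT; vc=[31]
#8 0x3c→b15/s3 L1-HIT; vc=[31]
#9 0x34→b13/s1 L1-HIT; vc=[31]
#10 0x34→b13/s1 L1-HIT; vc=[31]
#11 0x7e→b31/s3 VC-HIT; vc=[15]
#12 0x2c→b11/s3 MISS; vc=[15,31]

MISSES = 4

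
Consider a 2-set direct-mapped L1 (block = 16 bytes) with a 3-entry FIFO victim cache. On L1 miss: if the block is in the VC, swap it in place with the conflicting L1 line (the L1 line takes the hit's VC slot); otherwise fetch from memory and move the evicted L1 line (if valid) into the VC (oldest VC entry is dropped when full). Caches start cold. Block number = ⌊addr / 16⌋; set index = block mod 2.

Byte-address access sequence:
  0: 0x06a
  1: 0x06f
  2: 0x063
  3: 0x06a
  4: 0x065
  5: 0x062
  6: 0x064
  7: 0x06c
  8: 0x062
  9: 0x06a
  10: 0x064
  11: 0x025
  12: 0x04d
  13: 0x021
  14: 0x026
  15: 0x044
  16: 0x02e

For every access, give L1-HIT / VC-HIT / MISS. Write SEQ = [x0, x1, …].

#0 0x6a→b6/s0 MISS; vc=[]
#1 0x6f→b6/s0 L1-HIT; vc=[]
#2 0x63→b6/s0 L1-HIT; vc=[]
#3 0x6a→b6/s0 L1-HIT; vc=[]
#4 0x65→b6/s0 L1-HIT; vc=[]
#5 0x62→b6/s0 L1-HIT; vc=[]
#6 0x64→b6/s0 L1-HIT; vc=[]
#7 0x6c→b6/s0 L1-HIT; vc=[]
#8 0x62→b6/s0 L1-HIT; vc=[]
#9 0x6a→b6/s0 L1-HIT; vc=[]
#10 0x64→b6/s0 L1-HIT; vc=[]
#11 0x25→b2/s0 MISS; vc=[6]
#12 0x4d→b4/s0 MISS; vc=[6,2]
#13 0x21→b2/s0 VC-HIT; vc=[6,4]
#14 0x26→b2/s0 L1-HIT; vc=[6,4]
#15 0x44→b4/s0 VC-HIT; vc=[6,2]
#16 0x2e→b2/s0 VC-HIT; vc=[6,4]

SEQ = [MISS, L1-HIT, L1-HIT, L1-HIT, L1-HIT, L1-HIT, L1-HIT, L1-HIT, L1-HIT, L1-HIT, L1-HIT, MISS, MISS, VC-HIT, L1-HIT, VC-HIT, VC-HIT]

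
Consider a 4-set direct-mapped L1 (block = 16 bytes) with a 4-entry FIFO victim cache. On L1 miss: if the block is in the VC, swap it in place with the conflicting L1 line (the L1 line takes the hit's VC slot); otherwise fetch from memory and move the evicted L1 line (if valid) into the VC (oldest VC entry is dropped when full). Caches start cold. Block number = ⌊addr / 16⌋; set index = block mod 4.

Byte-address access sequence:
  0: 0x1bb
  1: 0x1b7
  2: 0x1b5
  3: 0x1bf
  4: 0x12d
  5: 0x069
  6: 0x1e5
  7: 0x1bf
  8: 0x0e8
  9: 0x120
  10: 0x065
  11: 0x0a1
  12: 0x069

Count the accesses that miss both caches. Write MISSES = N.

MISSES = 6

  [0] addr=0x1bb blk=27 s=3: MISS | VC []
  [1] addr=0x1b7 blk=27 s=3: L1-HIT | VC []
  [2] addr=0x1b5 blk=27 s=3: L1-HIT | VC []
  [3] addr=0x1bf blk=27 s=3: L1-HIT | VC []
  [4] addr=0x12d blk=18 s=2: MISS | VC []
  [5] addr=0x69 blk=6 s=2: MISS | VC [18]
  [6] addr=0x1e5 blk=30 s=2: MISS | VC [18, 6]
  [7] addr=0x1bf blk=27 s=3: L1-HIT | VC [18, 6]
  [8] addr=0xe8 blk=14 s=2: MISS | VC [18, 6, 30]
  [9] addr=0x120 blk=18 s=2: VC-HIT | VC [14, 6, 30]
  [10] addr=0x65 blk=6 s=2: VC-HIT | VC [14, 18, 30]
  [11] addr=0xa1 blk=10 s=2: MISS | VC [14, 18, 30, 6]
  [12] addr=0x69 blk=6 s=2: VC-HIT | VC [14, 18, 30, 10]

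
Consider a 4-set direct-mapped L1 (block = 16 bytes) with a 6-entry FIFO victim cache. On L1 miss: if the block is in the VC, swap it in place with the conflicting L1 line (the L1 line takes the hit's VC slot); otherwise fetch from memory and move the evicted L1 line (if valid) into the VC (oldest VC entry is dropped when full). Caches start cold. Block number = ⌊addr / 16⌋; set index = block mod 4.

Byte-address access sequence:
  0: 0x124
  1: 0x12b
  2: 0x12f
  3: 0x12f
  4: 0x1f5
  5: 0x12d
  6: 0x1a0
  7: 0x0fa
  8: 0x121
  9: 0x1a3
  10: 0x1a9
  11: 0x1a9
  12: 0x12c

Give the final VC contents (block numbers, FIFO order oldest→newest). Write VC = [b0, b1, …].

  [0] addr=0x124 blk=18 s=2: MISS | VC []
  [1] addr=0x12b blk=18 s=2: L1-HIT | VC []
  [2] addr=0x12f blk=18 s=2: L1-HIT | VC []
  [3] addr=0x12f blk=18 s=2: L1-HIT | VC []
  [4] addr=0x1f5 blk=31 s=3: MISS | VC []
  [5] addr=0x12d blk=18 s=2: L1-HIT | VC []
  [6] addr=0x1a0 blk=26 s=2: MISS | VC [18]
  [7] addr=0xfa blk=15 s=3: MISS | VC [18, 31]
  [8] addr=0x121 blk=18 s=2: VC-HIT | VC [26, 31]
  [9] addr=0x1a3 blk=26 s=2: VC-HIT | VC [18, 31]
  [10] addr=0x1a9 blk=26 s=2: L1-HIT | VC [18, 31]
  [11] addr=0x1a9 blk=26 s=2: L1-HIT | VC [18, 31]
  [12] addr=0x12c blk=18 s=2: VC-HIT | VC [26, 31]

VC = [26, 31]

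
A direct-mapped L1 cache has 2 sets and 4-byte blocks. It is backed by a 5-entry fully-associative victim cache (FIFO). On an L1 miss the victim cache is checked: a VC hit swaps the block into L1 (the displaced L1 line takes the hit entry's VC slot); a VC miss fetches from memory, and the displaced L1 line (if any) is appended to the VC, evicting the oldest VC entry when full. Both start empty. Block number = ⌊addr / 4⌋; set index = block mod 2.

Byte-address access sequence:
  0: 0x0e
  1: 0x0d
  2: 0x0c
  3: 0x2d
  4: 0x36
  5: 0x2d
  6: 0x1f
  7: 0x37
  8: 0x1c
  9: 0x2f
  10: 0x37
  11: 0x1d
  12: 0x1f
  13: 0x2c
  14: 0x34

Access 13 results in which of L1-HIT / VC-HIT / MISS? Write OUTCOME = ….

0: 0xe (blk 3, set 1) → MISS  vc=[]
1: 0xd (blk 3, set 1) → L1-HIT  vc=[]
2: 0xc (blk 3, set 1) → L1-HIT  vc=[]
3: 0x2d (blk 11, set 1) → MISS  vc=[3]
4: 0x36 (blk 13, set 1) → MISS  vc=[3, 11]
5: 0x2d (blk 11, set 1) → VC-HIT  vc=[3, 13]
6: 0x1f (blk 7, set 1) → MISS  vc=[3, 13, 11]
7: 0x37 (blk 13, set 1) → VC-HIT  vc=[3, 7, 11]
8: 0x1c (blk 7, set 1) → VC-HIT  vc=[3, 13, 11]
9: 0x2f (blk 11, set 1) → VC-HIT  vc=[3, 13, 7]
10: 0x37 (blk 13, set 1) → VC-HIT  vc=[3, 11, 7]
11: 0x1d (blk 7, set 1) → VC-HIT  vc=[3, 11, 13]
12: 0x1f (blk 7, set 1) → L1-HIT  vc=[3, 11, 13]
13: 0x2c (blk 11, set 1) → VC-HIT  vc=[3, 7, 13]
14: 0x34 (blk 13, set 1) → VC-HIT  vc=[3, 7, 11]

OUTCOME = VC-HIT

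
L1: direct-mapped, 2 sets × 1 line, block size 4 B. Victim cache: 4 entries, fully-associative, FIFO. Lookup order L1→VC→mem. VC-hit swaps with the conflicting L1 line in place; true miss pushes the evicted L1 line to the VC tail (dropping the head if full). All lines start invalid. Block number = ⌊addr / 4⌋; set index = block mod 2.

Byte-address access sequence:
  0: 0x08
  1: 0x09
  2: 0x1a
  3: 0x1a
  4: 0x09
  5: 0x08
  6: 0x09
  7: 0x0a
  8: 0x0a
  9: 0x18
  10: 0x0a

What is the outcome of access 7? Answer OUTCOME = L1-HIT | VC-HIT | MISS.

OUTCOME = L1-HIT

  [0] addr=0x8 blk=2 s=0: MISS | VC []
  [1] addr=0x9 blk=2 s=0: L1-HIT | VC []
  [2] addr=0x1a blk=6 s=0: MISS | VC [2]
  [3] addr=0x1a blk=6 s=0: L1-HIT | VC [2]
  [4] addr=0x9 blk=2 s=0: VC-HIT | VC [6]
  [5] addr=0x8 blk=2 s=0: L1-HIT | VC [6]
  [6] addr=0x9 blk=2 s=0: L1-HIT | VC [6]
  [7] addr=0xa blk=2 s=0: L1-HIT | VC [6]
  [8] addr=0xa blk=2 s=0: L1-HIT | VC [6]
  [9] addr=0x18 blk=6 s=0: VC-HIT | VC [2]
  [10] addr=0xa blk=2 s=0: VC-HIT | VC [6]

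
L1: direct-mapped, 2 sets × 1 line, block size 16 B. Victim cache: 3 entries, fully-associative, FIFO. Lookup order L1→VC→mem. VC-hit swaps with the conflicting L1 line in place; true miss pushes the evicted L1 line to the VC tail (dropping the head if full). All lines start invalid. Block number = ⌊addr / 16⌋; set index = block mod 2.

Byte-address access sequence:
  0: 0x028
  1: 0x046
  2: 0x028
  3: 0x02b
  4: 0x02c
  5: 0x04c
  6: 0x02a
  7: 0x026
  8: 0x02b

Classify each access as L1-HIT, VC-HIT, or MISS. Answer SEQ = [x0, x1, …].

  [0] addr=0x28 blk=2 s=0: MISS | VC []
  [1] addr=0x46 blk=4 s=0: MISS | VC [2]
  [2] addr=0x28 blk=2 s=0: VC-HIT | VC [4]
  [3] addr=0x2b blk=2 s=0: L1-HIT | VC [4]
  [4] addr=0x2c blk=2 s=0: L1-HIT | VC [4]
  [5] addr=0x4c blk=4 s=0: VC-HIT | VC [2]
  [6] addr=0x2a blk=2 s=0: VC-HIT | VC [4]
  [7] addr=0x26 blk=2 s=0: L1-HIT | VC [4]
  [8] addr=0x2b blk=2 s=0: L1-HIT | VC [4]

SEQ = [MISS, MISS, VC-HIT, L1-HIT, L1-HIT, VC-HIT, VC-HIT, L1-HIT, L1-HIT]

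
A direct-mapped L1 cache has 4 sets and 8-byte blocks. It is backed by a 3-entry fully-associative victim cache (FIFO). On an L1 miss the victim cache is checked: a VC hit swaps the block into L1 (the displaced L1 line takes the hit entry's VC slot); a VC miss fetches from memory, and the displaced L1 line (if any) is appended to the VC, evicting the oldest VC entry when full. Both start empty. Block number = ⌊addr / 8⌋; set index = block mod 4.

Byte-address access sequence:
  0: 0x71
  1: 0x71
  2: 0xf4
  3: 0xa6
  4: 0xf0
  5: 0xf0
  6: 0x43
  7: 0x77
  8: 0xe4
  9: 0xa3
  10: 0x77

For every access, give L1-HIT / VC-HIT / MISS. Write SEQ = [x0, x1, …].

SEQ = [MISS, L1-HIT, MISS, MISS, L1-HIT, L1-HIT, MISS, VC-HIT, MISS, VC-HIT, L1-HIT]

0: 0x71 (blk 14, set 2) → MISS  vc=[]
1: 0x71 (blk 14, set 2) → L1-HIT  vc=[]
2: 0xf4 (blk 30, set 2) → MISS  vc=[14]
3: 0xa6 (blk 20, set 0) → MISS  vc=[14]
4: 0xf0 (blk 30, set 2) → L1-HIT  vc=[14]
5: 0xf0 (blk 30, set 2) → L1-HIT  vc=[14]
6: 0x43 (blk 8, set 0) → MISS  vc=[14, 20]
7: 0x77 (blk 14, set 2) → VC-HIT  vc=[30, 20]
8: 0xe4 (blk 28, set 0) → MISS  vc=[30, 20, 8]
9: 0xa3 (blk 20, set 0) → VC-HIT  vc=[30, 28, 8]
10: 0x77 (blk 14, set 2) → L1-HIT  vc=[30, 28, 8]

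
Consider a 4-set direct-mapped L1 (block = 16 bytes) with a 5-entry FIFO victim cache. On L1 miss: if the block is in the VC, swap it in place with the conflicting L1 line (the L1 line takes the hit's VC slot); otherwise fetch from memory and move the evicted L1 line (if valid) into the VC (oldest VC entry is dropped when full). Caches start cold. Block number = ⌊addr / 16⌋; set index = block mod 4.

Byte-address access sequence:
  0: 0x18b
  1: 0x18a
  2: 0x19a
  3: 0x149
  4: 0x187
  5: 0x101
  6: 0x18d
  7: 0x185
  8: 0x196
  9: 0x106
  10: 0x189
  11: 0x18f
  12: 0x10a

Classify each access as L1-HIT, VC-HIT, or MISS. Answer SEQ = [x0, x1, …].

0: 0x18b (blk 24, set 0) → MISS  vc=[]
1: 0x18a (blk 24, set 0) → L1-HIT  vc=[]
2: 0x19a (blk 25, set 1) → MISS  vc=[]
3: 0x149 (blk 20, set 0) → MISS  vc=[24]
4: 0x187 (blk 24, set 0) → VC-HIT  vc=[20]
5: 0x101 (blk 16, set 0) → MISS  vc=[20, 24]
6: 0x18d (blk 24, set 0) → VC-HIT  vc=[20, 16]
7: 0x185 (blk 24, set 0) → L1-HIT  vc=[20, 16]
8: 0x196 (blk 25, set 1) → L1-HIT  vc=[20, 16]
9: 0x106 (blk 16, set 0) → VC-HIT  vc=[20, 24]
10: 0x189 (blk 24, set 0) → VC-HIT  vc=[20, 16]
11: 0x18f (blk 24, set 0) → L1-HIT  vc=[20, 16]
12: 0x10a (blk 16, set 0) → VC-HIT  vc=[20, 24]

SEQ = [MISS, L1-HIT, MISS, MISS, VC-HIT, MISS, VC-HIT, L1-HIT, L1-HIT, VC-HIT, VC-HIT, L1-HIT, VC-HIT]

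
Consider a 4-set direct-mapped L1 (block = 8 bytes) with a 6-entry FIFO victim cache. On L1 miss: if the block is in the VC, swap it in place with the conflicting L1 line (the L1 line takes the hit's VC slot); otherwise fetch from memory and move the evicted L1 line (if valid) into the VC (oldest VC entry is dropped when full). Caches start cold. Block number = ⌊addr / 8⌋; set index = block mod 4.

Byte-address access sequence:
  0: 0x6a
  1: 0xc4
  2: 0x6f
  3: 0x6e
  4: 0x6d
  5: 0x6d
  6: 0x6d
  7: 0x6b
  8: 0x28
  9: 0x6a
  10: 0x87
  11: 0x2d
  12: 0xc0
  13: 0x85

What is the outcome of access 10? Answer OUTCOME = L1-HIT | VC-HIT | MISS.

OUTCOME = MISS

#0 0x6a→b13/s1 MISS; vc=[]
#1 0xc4→b24/s0 MISS; vc=[]
#2 0x6f→b13/s1 L1-HIT; vc=[]
#3 0x6e→b13/s1 L1-HIT; vc=[]
#4 0x6d→b13/s1 L1-HIT; vc=[]
#5 0x6d→b13/s1 L1-HIT; vc=[]
#6 0x6d→b13/s1 L1-HIT; vc=[]
#7 0x6b→b13/s1 L1-HIT; vc=[]
#8 0x28→b5/s1 MISS; vc=[13]
#9 0x6a→b13/s1 VC-HIT; vc=[5]
#10 0x87→b16/s0 MISS; vc=[5,24]
#11 0x2d→b5/s1 VC-HIT; vc=[13,24]
#12 0xc0→b24/s0 VC-HIT; vc=[13,16]
#13 0x85→b16/s0 VC-HIT; vc=[13,24]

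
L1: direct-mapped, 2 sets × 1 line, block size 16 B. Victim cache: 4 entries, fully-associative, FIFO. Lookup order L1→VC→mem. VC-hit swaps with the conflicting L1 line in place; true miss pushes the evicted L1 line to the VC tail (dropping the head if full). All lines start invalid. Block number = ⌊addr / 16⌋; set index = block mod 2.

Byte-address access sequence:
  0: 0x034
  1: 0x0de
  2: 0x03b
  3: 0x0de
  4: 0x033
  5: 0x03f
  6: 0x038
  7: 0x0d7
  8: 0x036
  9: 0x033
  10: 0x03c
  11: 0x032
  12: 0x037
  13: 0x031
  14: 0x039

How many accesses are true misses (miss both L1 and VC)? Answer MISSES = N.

0: 0x34 (blk 3, set 1) → MISS  vc=[]
1: 0xde (blk 13, set 1) → MISS  vc=[3]
2: 0x3b (blk 3, set 1) → VC-HIT  vc=[13]
3: 0xde (blk 13, set 1) → VC-HIT  vc=[3]
4: 0x33 (blk 3, set 1) → VC-HIT  vc=[13]
5: 0x3f (blk 3, set 1) → L1-HIT  vc=[13]
6: 0x38 (blk 3, set 1) → L1-HIT  vc=[13]
7: 0xd7 (blk 13, set 1) → VC-HIT  vc=[3]
8: 0x36 (blk 3, set 1) → VC-HIT  vc=[13]
9: 0x33 (blk 3, set 1) → L1-HIT  vc=[13]
10: 0x3c (blk 3, set 1) → L1-HIT  vc=[13]
11: 0x32 (blk 3, set 1) → L1-HIT  vc=[13]
12: 0x37 (blk 3, set 1) → L1-HIT  vc=[13]
13: 0x31 (blk 3, set 1) → L1-HIT  vc=[13]
14: 0x39 (blk 3, set 1) → L1-HIT  vc=[13]

MISSES = 2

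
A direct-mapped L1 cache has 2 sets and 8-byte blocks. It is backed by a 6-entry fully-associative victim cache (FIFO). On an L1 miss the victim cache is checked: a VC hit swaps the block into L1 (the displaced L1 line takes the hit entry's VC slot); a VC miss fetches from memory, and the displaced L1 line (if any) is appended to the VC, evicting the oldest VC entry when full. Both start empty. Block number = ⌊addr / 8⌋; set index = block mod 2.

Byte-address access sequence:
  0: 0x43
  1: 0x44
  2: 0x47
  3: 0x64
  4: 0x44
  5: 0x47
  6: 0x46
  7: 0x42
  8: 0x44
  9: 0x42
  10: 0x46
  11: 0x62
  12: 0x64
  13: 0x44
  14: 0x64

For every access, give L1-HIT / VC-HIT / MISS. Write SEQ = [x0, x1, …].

  [0] addr=0x43 blk=8 s=0: MISS | VC []
  [1] addr=0x44 blk=8 s=0: L1-HIT | VC []
  [2] addr=0x47 blk=8 s=0: L1-HIT | VC []
  [3] addr=0x64 blk=12 s=0: MISS | VC [8]
  [4] addr=0x44 blk=8 s=0: VC-HIT | VC [12]
  [5] addr=0x47 blk=8 s=0: L1-HIT | VC [12]
  [6] addr=0x46 blk=8 s=0: L1-HIT | VC [12]
  [7] addr=0x42 blk=8 s=0: L1-HIT | VC [12]
  [8] addr=0x44 blk=8 s=0: L1-HIT | VC [12]
  [9] addr=0x42 blk=8 s=0: L1-HIT | VC [12]
  [10] addr=0x46 blk=8 s=0: L1-HIT | VC [12]
  [11] addr=0x62 blk=12 s=0: VC-HIT | VC [8]
  [12] addr=0x64 blk=12 s=0: L1-HIT | VC [8]
  [13] addr=0x44 blk=8 s=0: VC-HIT | VC [12]
  [14] addr=0x64 blk=12 s=0: VC-HIT | VC [8]

SEQ = [MISS, L1-HIT, L1-HIT, MISS, VC-HIT, L1-HIT, L1-HIT, L1-HIT, L1-HIT, L1-HIT, L1-HIT, VC-HIT, L1-HIT, VC-HIT, VC-HIT]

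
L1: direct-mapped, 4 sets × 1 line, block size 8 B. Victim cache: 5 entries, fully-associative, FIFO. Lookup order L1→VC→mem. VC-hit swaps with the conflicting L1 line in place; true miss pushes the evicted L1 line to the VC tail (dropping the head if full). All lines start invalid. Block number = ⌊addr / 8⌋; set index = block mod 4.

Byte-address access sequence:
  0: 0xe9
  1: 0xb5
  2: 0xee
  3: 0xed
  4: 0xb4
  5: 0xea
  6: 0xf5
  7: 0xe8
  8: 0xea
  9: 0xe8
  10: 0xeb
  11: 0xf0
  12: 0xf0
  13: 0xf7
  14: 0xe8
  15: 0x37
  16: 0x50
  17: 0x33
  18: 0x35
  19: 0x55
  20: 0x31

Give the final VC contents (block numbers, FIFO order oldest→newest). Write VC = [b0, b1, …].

VC = [22, 30, 10]

#0 0xe9→b29/s1 MISS; vc=[]
#1 0xb5→b22/s2 MISS; vc=[]
#2 0xee→b29/s1 L1-HIT; vc=[]
#3 0xed→b29/s1 L1-HIT; vc=[]
#4 0xb4→b22/s2 L1-HIT; vc=[]
#5 0xea→b29/s1 L1-HIT; vc=[]
#6 0xf5→b30/s2 MISS; vc=[22]
#7 0xe8→b29/s1 L1-HIT; vc=[22]
#8 0xea→b29/s1 L1-HIT; vc=[22]
#9 0xe8→b29/s1 L1-HIT; vc=[22]
#10 0xeb→b29/s1 L1-HIT; vc=[22]
#11 0xf0→b30/s2 L1-HIT; vc=[22]
#12 0xf0→b30/s2 L1-HIT; vc=[22]
#13 0xf7→b30/s2 L1-HIT; vc=[22]
#14 0xe8→b29/s1 L1-HIT; vc=[22]
#15 0x37→b6/s2 MISS; vc=[22,30]
#16 0x50→b10/s2 MISS; vc=[22,30,6]
#17 0x33→b6/s2 VC-HIT; vc=[22,30,10]
#18 0x35→b6/s2 L1-HIT; vc=[22,30,10]
#19 0x55→b10/s2 VC-HIT; vc=[22,30,6]
#20 0x31→b6/s2 VC-HIT; vc=[22,30,10]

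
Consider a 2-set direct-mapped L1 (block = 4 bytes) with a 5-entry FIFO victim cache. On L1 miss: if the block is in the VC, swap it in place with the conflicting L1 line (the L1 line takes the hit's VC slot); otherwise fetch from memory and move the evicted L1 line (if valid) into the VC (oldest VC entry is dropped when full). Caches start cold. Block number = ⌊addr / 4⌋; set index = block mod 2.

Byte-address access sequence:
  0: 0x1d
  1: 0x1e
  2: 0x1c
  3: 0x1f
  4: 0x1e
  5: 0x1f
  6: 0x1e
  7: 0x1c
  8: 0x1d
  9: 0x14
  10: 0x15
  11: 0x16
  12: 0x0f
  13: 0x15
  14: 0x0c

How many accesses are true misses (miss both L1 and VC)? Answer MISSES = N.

MISSES = 3

#0 0x1d→b7/s1 MISS; vc=[]
#1 0x1e→b7/s1 L1-HIT; vc=[]
#2 0x1c→b7/s1 L1-HIT; vc=[]
#3 0x1f→b7/s1 L1-HIT; vc=[]
#4 0x1e→b7/s1 L1-HIT; vc=[]
#5 0x1f→b7/s1 L1-HIT; vc=[]
#6 0x1e→b7/s1 L1-HIT; vc=[]
#7 0x1c→b7/s1 L1-HIT; vc=[]
#8 0x1d→b7/s1 L1-HIT; vc=[]
#9 0x14→b5/s1 MISS; vc=[7]
#10 0x15→b5/s1 L1-HIT; vc=[7]
#11 0x16→b5/s1 L1-HIT; vc=[7]
#12 0xf→b3/s1 MISS; vc=[7,5]
#13 0x15→b5/s1 VC-HIT; vc=[7,3]
#14 0xc→b3/s1 VC-HIT; vc=[7,5]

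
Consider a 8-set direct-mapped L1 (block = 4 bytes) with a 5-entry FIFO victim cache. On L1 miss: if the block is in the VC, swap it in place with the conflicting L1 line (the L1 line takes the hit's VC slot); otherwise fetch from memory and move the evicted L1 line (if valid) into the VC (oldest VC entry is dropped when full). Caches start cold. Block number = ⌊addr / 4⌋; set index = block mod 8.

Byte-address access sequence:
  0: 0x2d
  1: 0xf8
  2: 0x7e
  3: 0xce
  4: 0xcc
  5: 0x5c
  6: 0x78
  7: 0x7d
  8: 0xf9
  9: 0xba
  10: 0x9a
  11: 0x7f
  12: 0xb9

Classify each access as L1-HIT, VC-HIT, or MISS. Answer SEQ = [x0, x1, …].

0: 0x2d (blk 11, set 3) → MISS  vc=[]
1: 0xf8 (blk 62, set 6) → MISS  vc=[]
2: 0x7e (blk 31, set 7) → MISS  vc=[]
3: 0xce (blk 51, set 3) → MISS  vc=[11]
4: 0xcc (blk 51, set 3) → L1-HIT  vc=[11]
5: 0x5c (blk 23, set 7) → MISS  vc=[11, 31]
6: 0x78 (blk 30, set 6) → MISS  vc=[11, 31, 62]
7: 0x7d (blk 31, set 7) → VC-HIT  vc=[11, 23, 62]
8: 0xf9 (blk 62, set 6) → VC-HIT  vc=[11, 23, 30]
9: 0xba (blk 46, set 6) → MISS  vc=[11, 23, 30, 62]
10: 0x9a (blk 38, set 6) → MISS  vc=[11, 23, 30, 62, 46]
11: 0x7f (blk 31, set 7) → L1-HIT  vc=[11, 23, 30, 62, 46]
12: 0xb9 (blk 46, set 6) → VC-HIT  vc=[11, 23, 30, 62, 38]

SEQ = [MISS, MISS, MISS, MISS, L1-HIT, MISS, MISS, VC-HIT, VC-HIT, MISS, MISS, L1-HIT, VC-HIT]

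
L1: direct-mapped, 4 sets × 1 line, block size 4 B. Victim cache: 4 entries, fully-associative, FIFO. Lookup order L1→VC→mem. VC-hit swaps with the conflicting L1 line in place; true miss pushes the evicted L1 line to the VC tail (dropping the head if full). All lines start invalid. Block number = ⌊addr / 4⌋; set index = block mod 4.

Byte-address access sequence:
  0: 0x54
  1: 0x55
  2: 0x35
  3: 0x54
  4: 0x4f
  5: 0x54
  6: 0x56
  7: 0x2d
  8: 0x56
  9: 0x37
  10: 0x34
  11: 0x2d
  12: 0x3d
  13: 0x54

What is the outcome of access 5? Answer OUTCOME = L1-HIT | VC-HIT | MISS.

OUTCOME = L1-HIT

#0 0x54→b21/s1 MISS; vc=[]
#1 0x55→b21/s1 L1-HIT; vc=[]
#2 0x35→b13/s1 MISS; vc=[21]
#3 0x54→b21/s1 VC-HIT; vc=[13]
#4 0x4f→b19/s3 MISS; vc=[13]
#5 0x54→b21/s1 L1-HIT; vc=[13]
#6 0x56→b21/s1 L1-HIT; vc=[13]
#7 0x2d→b11/s3 MISS; vc=[13,19]
#8 0x56→b21/s1 L1-HIT; vc=[13,19]
#9 0x37→b13/s1 VC-HIT; vc=[21,19]
#10 0x34→b13/s1 L1-HIT; vc=[21,19]
#11 0x2d→b11/s3 L1-HIT; vc=[21,19]
#12 0x3d→b15/s3 MISS; vc=[21,19,11]
#13 0x54→b21/s1 VC-HIT; vc=[13,19,11]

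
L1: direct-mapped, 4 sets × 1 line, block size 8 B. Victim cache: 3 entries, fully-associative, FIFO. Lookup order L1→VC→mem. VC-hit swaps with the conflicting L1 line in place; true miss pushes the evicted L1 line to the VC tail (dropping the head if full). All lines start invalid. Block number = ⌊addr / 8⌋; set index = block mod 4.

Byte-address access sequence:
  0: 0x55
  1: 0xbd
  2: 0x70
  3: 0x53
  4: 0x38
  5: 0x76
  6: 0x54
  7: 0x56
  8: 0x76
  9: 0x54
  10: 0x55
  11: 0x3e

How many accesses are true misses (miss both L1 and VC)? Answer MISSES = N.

0: 0x55 (blk 10, set 2) → MISS  vc=[]
1: 0xbd (blk 23, set 3) → MISS  vc=[]
2: 0x70 (blk 14, set 2) → MISS  vc=[10]
3: 0x53 (blk 10, set 2) → VC-HIT  vc=[14]
4: 0x38 (blk 7, set 3) → MISS  vc=[14, 23]
5: 0x76 (blk 14, set 2) → VC-HIT  vc=[10, 23]
6: 0x54 (blk 10, set 2) → VC-HIT  vc=[14, 23]
7: 0x56 (blk 10, set 2) → L1-HIT  vc=[14, 23]
8: 0x76 (blk 14, set 2) → VC-HIT  vc=[10, 23]
9: 0x54 (blk 10, set 2) → VC-HIT  vc=[14, 23]
10: 0x55 (blk 10, set 2) → L1-HIT  vc=[14, 23]
11: 0x3e (blk 7, set 3) → L1-HIT  vc=[14, 23]

MISSES = 4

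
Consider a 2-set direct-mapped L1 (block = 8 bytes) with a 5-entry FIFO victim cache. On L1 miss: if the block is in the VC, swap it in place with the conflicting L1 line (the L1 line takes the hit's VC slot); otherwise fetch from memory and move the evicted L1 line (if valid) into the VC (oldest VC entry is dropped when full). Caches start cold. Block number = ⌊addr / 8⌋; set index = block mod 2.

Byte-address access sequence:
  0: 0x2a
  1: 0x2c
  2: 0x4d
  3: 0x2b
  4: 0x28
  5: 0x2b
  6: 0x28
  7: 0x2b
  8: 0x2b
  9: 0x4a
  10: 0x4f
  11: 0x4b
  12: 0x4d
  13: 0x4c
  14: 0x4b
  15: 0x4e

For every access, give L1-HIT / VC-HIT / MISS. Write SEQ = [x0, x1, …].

#0 0x2a→b5/s1 MISS; vc=[]
#1 0x2c→b5/s1 L1-HIT; vc=[]
#2 0x4d→b9/s1 MISS; vc=[5]
#3 0x2b→b5/s1 VC-HIT; vc=[9]
#4 0x28→b5/s1 L1-HIT; vc=[9]
#5 0x2b→b5/s1 L1-HIT; vc=[9]
#6 0x28→b5/s1 L1-HIT; vc=[9]
#7 0x2b→b5/s1 L1-HIT; vc=[9]
#8 0x2b→b5/s1 L1-HIT; vc=[9]
#9 0x4a→b9/s1 VC-HIT; vc=[5]
#10 0x4f→b9/s1 L1-HIT; vc=[5]
#11 0x4b→b9/s1 L1-HIT; vc=[5]
#12 0x4d→b9/s1 L1-HIT; vc=[5]
#13 0x4c→b9/s1 L1-HIT; vc=[5]
#14 0x4b→b9/s1 L1-HIT; vc=[5]
#15 0x4e→b9/s1 L1-HIT; vc=[5]

SEQ = [MISS, L1-HIT, MISS, VC-HIT, L1-HIT, L1-HIT, L1-HIT, L1-HIT, L1-HIT, VC-HIT, L1-HIT, L1-HIT, L1-HIT, L1-HIT, L1-HIT, L1-HIT]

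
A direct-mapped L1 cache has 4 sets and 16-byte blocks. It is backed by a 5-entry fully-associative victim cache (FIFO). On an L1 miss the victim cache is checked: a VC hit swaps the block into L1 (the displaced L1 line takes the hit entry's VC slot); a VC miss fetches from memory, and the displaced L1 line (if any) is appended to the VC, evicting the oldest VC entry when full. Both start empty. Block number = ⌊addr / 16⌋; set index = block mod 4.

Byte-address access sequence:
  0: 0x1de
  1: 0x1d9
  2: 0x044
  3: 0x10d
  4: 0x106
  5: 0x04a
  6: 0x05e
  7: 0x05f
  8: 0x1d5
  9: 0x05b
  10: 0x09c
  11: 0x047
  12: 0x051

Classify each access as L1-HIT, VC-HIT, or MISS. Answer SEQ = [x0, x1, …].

  [0] addr=0x1de blk=29 s=1: MISS | VC []
  [1] addr=0x1d9 blk=29 s=1: L1-HIT | VC []
  [2] addr=0x44 blk=4 s=0: MISS | VC []
  [3] addr=0x10d blk=16 s=0: MISS | VC [4]
  [4] addr=0x106 blk=16 s=0: L1-HIT | VC [4]
  [5] addr=0x4a blk=4 s=0: VC-HIT | VC [16]
  [6] addr=0x5e blk=5 s=1: MISS | VC [16, 29]
  [7] addr=0x5f blk=5 s=1: L1-HIT | VC [16, 29]
  [8] addr=0x1d5 blk=29 s=1: VC-HIT | VC [16, 5]
  [9] addr=0x5b blk=5 s=1: VC-HIT | VC [16, 29]
  [10] addr=0x9c blk=9 s=1: MISS | VC [16, 29, 5]
  [11] addr=0x47 blk=4 s=0: L1-HIT | VC [16, 29, 5]
  [12] addr=0x51 blk=5 s=1: VC-HIT | VC [16, 29, 9]

SEQ = [MISS, L1-HIT, MISS, MISS, L1-HIT, VC-HIT, MISS, L1-HIT, VC-HIT, VC-HIT, MISS, L1-HIT, VC-HIT]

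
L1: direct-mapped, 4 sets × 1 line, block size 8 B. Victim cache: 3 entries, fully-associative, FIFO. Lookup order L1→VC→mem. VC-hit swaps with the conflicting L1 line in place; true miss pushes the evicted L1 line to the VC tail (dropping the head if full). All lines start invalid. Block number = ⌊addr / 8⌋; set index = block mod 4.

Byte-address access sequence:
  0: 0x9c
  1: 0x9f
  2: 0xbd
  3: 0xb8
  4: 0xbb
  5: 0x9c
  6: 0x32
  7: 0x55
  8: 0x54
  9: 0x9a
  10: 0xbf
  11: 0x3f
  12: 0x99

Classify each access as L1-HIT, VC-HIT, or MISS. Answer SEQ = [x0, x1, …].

#0 0x9c→b19/s3 MISS; vc=[]
#1 0x9f→b19/s3 L1-HIT; vc=[]
#2 0xbd→b23/s3 MISS; vc=[19]
#3 0xb8→b23/s3 L1-HIT; vc=[19]
#4 0xbb→b23/s3 L1-HIT; vc=[19]
#5 0x9c→b19/s3 VC-HIT; vc=[23]
#6 0x32→b6/s2 MISS; vc=[23]
#7 0x55→b10/s2 MISS; vc=[23,6]
#8 0x54→b10/s2 L1-HIT; vc=[23,6]
#9 0x9a→b19/s3 L1-HIT; vc=[23,6]
#10 0xbf→b23/s3 VC-HIT; vc=[19,6]
#11 0x3f→b7/s3 MISS; vc=[19,6,23]
#12 0x99→b19/s3 VC-HIT; vc=[7,6,23]

SEQ = [MISS, L1-HIT, MISS, L1-HIT, L1-HIT, VC-HIT, MISS, MISS, L1-HIT, L1-HIT, VC-HIT, MISS, VC-HIT]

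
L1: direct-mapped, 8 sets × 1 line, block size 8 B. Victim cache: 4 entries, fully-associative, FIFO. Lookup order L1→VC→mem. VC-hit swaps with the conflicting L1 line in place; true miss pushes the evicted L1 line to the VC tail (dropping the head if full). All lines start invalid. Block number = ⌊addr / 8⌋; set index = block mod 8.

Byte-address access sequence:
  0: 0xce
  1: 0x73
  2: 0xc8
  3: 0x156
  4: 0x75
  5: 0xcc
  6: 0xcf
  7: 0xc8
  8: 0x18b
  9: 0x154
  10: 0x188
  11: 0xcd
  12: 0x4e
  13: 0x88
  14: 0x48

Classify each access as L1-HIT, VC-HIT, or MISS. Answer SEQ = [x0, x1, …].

#0 0xce→b25/s1 MISS; vc=[]
#1 0x73→b14/s6 MISS; vc=[]
#2 0xc8→b25/s1 L1-HIT; vc=[]
#3 0x156→b42/s2 MISS; vc=[]
#4 0x75→b14/s6 L1-HIT; vc=[]
#5 0xcc→b25/s1 L1-HIT; vc=[]
#6 0xcf→b25/s1 L1-HIT; vc=[]
#7 0xc8→b25/s1 L1-HIT; vc=[]
#8 0x18b→b49/s1 MISS; vc=[25]
#9 0x154→b42/s2 L1-HIT; vc=[25]
#10 0x188→b49/s1 L1-HIT; vc=[25]
#11 0xcd→b25/s1 VC-HIT; vc=[49]
#12 0x4e→b9/s1 MISS; vc=[49,25]
#13 0x88→b17/s1 MISS; vc=[49,25,9]
#14 0x48→b9/s1 VC-HIT; vc=[49,25,17]

SEQ = [MISS, MISS, L1-HIT, MISS, L1-HIT, L1-HIT, L1-HIT, L1-HIT, MISS, L1-HIT, L1-HIT, VC-HIT, MISS, MISS, VC-HIT]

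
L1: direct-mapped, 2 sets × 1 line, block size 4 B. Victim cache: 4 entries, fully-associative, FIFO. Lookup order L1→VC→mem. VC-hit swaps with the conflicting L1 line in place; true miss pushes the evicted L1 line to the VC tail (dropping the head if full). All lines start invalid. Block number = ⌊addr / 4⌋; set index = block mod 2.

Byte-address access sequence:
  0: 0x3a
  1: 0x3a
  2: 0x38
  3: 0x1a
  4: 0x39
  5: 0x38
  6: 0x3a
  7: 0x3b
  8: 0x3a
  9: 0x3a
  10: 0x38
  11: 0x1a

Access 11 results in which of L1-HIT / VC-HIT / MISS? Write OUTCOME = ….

0: 0x3a (blk 14, set 0) → MISS  vc=[]
1: 0x3a (blk 14, set 0) → L1-HIT  vc=[]
2: 0x38 (blk 14, set 0) → L1-HIT  vc=[]
3: 0x1a (blk 6, set 0) → MISS  vc=[14]
4: 0x39 (blk 14, set 0) → VC-HIT  vc=[6]
5: 0x38 (blk 14, set 0) → L1-HIT  vc=[6]
6: 0x3a (blk 14, set 0) → L1-HIT  vc=[6]
7: 0x3b (blk 14, set 0) → L1-HIT  vc=[6]
8: 0x3a (blk 14, set 0) → L1-HIT  vc=[6]
9: 0x3a (blk 14, set 0) → L1-HIT  vc=[6]
10: 0x38 (blk 14, set 0) → L1-HIT  vc=[6]
11: 0x1a (blk 6, set 0) → VC-HIT  vc=[14]

OUTCOME = VC-HIT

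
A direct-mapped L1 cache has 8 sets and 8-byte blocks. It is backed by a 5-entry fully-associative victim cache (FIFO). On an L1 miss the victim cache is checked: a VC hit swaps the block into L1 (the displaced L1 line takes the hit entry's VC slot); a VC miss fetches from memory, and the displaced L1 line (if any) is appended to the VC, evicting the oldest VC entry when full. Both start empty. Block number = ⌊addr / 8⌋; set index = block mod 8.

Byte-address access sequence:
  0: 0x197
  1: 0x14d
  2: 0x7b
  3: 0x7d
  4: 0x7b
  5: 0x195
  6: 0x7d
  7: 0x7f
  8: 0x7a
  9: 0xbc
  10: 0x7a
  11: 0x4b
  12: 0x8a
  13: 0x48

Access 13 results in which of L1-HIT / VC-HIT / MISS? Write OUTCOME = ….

  [0] addr=0x197 blk=50 s=2: MISS | VC []
  [1] addr=0x14d blk=41 s=1: MISS | VC []
  [2] addr=0x7b blk=15 s=7: MISS | VC []
  [3] addr=0x7d blk=15 s=7: L1-HIT | VC []
  [4] addr=0x7b blk=15 s=7: L1-HIT | VC []
  [5] addr=0x195 blk=50 s=2: L1-HIT | VC []
  [6] addr=0x7d blk=15 s=7: L1-HIT | VC []
  [7] addr=0x7f blk=15 s=7: L1-HIT | VC []
  [8] addr=0x7a blk=15 s=7: L1-HIT | VC []
  [9] addr=0xbc blk=23 s=7: MISS | VC [15]
  [10] addr=0x7a blk=15 s=7: VC-HIT | VC [23]
  [11] addr=0x4b blk=9 s=1: MISS | VC [23, 41]
  [12] addr=0x8a blk=17 s=1: MISS | VC [23, 41, 9]
  [13] addr=0x48 blk=9 s=1: VC-HIT | VC [23, 41, 17]

OUTCOME = VC-HIT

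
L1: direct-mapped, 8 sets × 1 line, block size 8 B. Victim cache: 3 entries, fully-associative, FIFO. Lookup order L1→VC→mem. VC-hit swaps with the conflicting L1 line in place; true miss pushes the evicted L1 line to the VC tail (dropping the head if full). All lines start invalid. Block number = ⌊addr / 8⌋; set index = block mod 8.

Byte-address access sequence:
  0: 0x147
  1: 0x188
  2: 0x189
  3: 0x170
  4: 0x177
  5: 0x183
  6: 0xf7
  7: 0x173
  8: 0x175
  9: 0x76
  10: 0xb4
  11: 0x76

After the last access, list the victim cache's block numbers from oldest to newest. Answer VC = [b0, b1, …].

  [0] addr=0x147 blk=40 s=0: MISS | VC []
  [1] addr=0x188 blk=49 s=1: MISS | VC []
  [2] addr=0x189 blk=49 s=1: L1-HIT | VC []
  [3] addr=0x170 blk=46 s=6: MISS | VC []
  [4] addr=0x177 blk=46 s=6: L1-HIT | VC []
  [5] addr=0x183 blk=48 s=0: MISS | VC [40]
  [6] addr=0xf7 blk=30 s=6: MISS | VC [40, 46]
  [7] addr=0x173 blk=46 s=6: VC-HIT | VC [40, 30]
  [8] addr=0x175 blk=46 s=6: L1-HIT | VC [40, 30]
  [9] addr=0x76 blk=14 s=6: MISS | VC [40, 30, 46]
  [10] addr=0xb4 blk=22 s=6: MISS | VC [30, 46, 14]
  [11] addr=0x76 blk=14 s=6: VC-HIT | VC [30, 46, 22]

VC = [30, 46, 22]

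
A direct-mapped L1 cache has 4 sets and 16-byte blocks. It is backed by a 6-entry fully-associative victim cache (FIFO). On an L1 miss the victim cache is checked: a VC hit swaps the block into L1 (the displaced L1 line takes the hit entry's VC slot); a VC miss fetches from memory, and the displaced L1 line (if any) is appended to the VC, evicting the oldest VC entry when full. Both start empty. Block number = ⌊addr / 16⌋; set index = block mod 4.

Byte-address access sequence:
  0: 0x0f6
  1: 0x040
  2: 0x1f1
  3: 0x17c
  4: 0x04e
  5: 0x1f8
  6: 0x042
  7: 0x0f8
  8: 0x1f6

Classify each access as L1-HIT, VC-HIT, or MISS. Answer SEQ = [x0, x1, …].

#0 0xf6→b15/s3 MISS; vc=[]
#1 0x40→b4/s0 MISS; vc=[]
#2 0x1f1→b31/s3 MISS; vc=[15]
#3 0x17c→b23/s3 MISS; vc=[15,31]
#4 0x4e→b4/s0 L1-HIT; vc=[15,31]
#5 0x1f8→b31/s3 VC-HIT; vc=[15,23]
#6 0x42→b4/s0 L1-HIT; vc=[15,23]
#7 0xf8→b15/s3 VC-HIT; vc=[31,23]
#8 0x1f6→b31/s3 VC-HIT; vc=[15,23]

SEQ = [MISS, MISS, MISS, MISS, L1-HIT, VC-HIT, L1-HIT, VC-HIT, VC-HIT]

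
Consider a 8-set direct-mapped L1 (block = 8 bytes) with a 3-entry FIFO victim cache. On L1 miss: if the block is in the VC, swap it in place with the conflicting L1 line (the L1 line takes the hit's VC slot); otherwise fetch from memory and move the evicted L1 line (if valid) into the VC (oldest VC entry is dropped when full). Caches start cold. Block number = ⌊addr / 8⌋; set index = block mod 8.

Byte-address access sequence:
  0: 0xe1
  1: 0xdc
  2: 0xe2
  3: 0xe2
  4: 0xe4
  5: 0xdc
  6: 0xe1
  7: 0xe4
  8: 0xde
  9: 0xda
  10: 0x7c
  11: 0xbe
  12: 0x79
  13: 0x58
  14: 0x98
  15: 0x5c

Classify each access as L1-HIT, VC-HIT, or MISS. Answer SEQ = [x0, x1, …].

  [0] addr=0xe1 blk=28 s=4: MISS | VC []
  [1] addr=0xdc blk=27 s=3: MISS | VC []
  [2] addr=0xe2 blk=28 s=4: L1-HIT | VC []
  [3] addr=0xe2 blk=28 s=4: L1-HIT | VC []
  [4] addr=0xe4 blk=28 s=4: L1-HIT | VC []
  [5] addr=0xdc blk=27 s=3: L1-HIT | VC []
  [6] addr=0xe1 blk=28 s=4: L1-HIT | VC []
  [7] addr=0xe4 blk=28 s=4: L1-HIT | VC []
  [8] addr=0xde blk=27 s=3: L1-HIT | VC []
  [9] addr=0xda blk=27 s=3: L1-HIT | VC []
  [10] addr=0x7c blk=15 s=7: MISS | VC []
  [11] addr=0xbe blk=23 s=7: MISS | VC [15]
  [12] addr=0x79 blk=15 s=7: VC-HIT | VC [23]
  [13] addr=0x58 blk=11 s=3: MISS | VC [23, 27]
  [14] addr=0x98 blk=19 s=3: MISS | VC [23, 27, 11]
  [15] addr=0x5c blk=11 s=3: VC-HIT | VC [23, 27, 19]

SEQ = [MISS, MISS, L1-HIT, L1-HIT, L1-HIT, L1-HIT, L1-HIT, L1-HIT, L1-HIT, L1-HIT, MISS, MISS, VC-HIT, MISS, MISS, VC-HIT]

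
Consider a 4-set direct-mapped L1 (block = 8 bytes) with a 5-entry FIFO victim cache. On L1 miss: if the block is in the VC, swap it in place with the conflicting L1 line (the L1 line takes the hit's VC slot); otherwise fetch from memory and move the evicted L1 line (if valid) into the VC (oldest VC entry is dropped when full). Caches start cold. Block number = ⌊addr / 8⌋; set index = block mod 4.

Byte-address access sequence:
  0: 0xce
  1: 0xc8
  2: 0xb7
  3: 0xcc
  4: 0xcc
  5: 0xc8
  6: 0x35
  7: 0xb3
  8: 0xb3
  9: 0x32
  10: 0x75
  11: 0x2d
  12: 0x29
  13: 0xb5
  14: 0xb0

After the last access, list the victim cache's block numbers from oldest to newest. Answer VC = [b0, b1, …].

#0 0xce→b25/s1 MISS; vc=[]
#1 0xc8→b25/s1 L1-HIT; vc=[]
#2 0xb7→b22/s2 MISS; vc=[]
#3 0xcc→b25/s1 L1-HIT; vc=[]
#4 0xcc→b25/s1 L1-HIT; vc=[]
#5 0xc8→b25/s1 L1-HIT; vc=[]
#6 0x35→b6/s2 MISS; vc=[22]
#7 0xb3→b22/s2 VC-HIT; vc=[6]
#8 0xb3→b22/s2 L1-HIT; vc=[6]
#9 0x32→b6/s2 VC-HIT; vc=[22]
#10 0x75→b14/s2 MISS; vc=[22,6]
#11 0x2d→b5/s1 MISS; vc=[22,6,25]
#12 0x29→b5/s1 L1-HIT; vc=[22,6,25]
#13 0xb5→b22/s2 VC-HIT; vc=[14,6,25]
#14 0xb0→b22/s2 L1-HIT; vc=[14,6,25]

VC = [14, 6, 25]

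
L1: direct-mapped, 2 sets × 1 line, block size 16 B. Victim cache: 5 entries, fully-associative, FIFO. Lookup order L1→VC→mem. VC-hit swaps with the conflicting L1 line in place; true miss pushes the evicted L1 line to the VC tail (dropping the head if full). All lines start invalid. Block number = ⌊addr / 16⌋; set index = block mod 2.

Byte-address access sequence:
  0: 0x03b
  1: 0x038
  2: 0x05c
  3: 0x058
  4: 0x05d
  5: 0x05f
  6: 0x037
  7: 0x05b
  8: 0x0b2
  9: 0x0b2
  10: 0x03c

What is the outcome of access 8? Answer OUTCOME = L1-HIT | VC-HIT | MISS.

OUTCOME = MISS

  [0] addr=0x3b blk=3 s=1: MISS | VC []
  [1] addr=0x38 blk=3 s=1: L1-HIT | VC []
  [2] addr=0x5c blk=5 s=1: MISS | VC [3]
  [3] addr=0x58 blk=5 s=1: L1-HIT | VC [3]
  [4] addr=0x5d blk=5 s=1: L1-HIT | VC [3]
  [5] addr=0x5f blk=5 s=1: L1-HIT | VC [3]
  [6] addr=0x37 blk=3 s=1: VC-HIT | VC [5]
  [7] addr=0x5b blk=5 s=1: VC-HIT | VC [3]
  [8] addr=0xb2 blk=11 s=1: MISS | VC [3, 5]
  [9] addr=0xb2 blk=11 s=1: L1-HIT | VC [3, 5]
  [10] addr=0x3c blk=3 s=1: VC-HIT | VC [11, 5]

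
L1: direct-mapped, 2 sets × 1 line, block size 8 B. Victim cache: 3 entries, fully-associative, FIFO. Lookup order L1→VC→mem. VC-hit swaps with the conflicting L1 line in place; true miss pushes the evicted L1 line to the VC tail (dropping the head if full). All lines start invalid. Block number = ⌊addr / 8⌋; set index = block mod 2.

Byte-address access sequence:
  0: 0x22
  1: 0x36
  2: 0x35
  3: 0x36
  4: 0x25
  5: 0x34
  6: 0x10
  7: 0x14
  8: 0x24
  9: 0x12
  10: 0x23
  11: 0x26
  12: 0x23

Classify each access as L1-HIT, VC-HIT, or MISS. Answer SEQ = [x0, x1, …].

SEQ = [MISS, MISS, L1-HIT, L1-HIT, VC-HIT, VC-HIT, MISS, L1-HIT, VC-HIT, VC-HIT, VC-HIT, L1-HIT, L1-HIT]

  [0] addr=0x22 blk=4 s=0: MISS | VC []
  [1] addr=0x36 blk=6 s=0: MISS | VC [4]
  [2] addr=0x35 blk=6 s=0: L1-HIT | VC [4]
  [3] addr=0x36 blk=6 s=0: L1-HIT | VC [4]
  [4] addr=0x25 blk=4 s=0: VC-HIT | VC [6]
  [5] addr=0x34 blk=6 s=0: VC-HIT | VC [4]
  [6] addr=0x10 blk=2 s=0: MISS | VC [4, 6]
  [7] addr=0x14 blk=2 s=0: L1-HIT | VC [4, 6]
  [8] addr=0x24 blk=4 s=0: VC-HIT | VC [2, 6]
  [9] addr=0x12 blk=2 s=0: VC-HIT | VC [4, 6]
  [10] addr=0x23 blk=4 s=0: VC-HIT | VC [2, 6]
  [11] addr=0x26 blk=4 s=0: L1-HIT | VC [2, 6]
  [12] addr=0x23 blk=4 s=0: L1-HIT | VC [2, 6]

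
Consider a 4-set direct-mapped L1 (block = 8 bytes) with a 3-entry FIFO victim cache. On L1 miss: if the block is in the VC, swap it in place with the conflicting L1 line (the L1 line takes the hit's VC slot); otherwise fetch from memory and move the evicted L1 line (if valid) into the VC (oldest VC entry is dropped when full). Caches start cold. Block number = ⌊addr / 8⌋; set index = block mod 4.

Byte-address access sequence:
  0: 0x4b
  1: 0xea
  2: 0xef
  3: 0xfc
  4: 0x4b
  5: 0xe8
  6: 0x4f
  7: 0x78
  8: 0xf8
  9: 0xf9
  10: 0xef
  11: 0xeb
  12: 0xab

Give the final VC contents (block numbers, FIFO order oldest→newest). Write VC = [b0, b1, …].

  [0] addr=0x4b blk=9 s=1: MISS | VC []
  [1] addr=0xea blk=29 s=1: MISS | VC [9]
  [2] addr=0xef blk=29 s=1: L1-HIT | VC [9]
  [3] addr=0xfc blk=31 s=3: MISS | VC [9]
  [4] addr=0x4b blk=9 s=1: VC-HIT | VC [29]
  [5] addr=0xe8 blk=29 s=1: VC-HIT | VC [9]
  [6] addr=0x4f blk=9 s=1: VC-HIT | VC [29]
  [7] addr=0x78 blk=15 s=3: MISS | VC [29, 31]
  [8] addr=0xf8 blk=31 s=3: VC-HIT | VC [29, 15]
  [9] addr=0xf9 blk=31 s=3: L1-HIT | VC [29, 15]
  [10] addr=0xef blk=29 s=1: VC-HIT | VC [9, 15]
  [11] addr=0xeb blk=29 s=1: L1-HIT | VC [9, 15]
  [12] addr=0xab blk=21 s=1: MISS | VC [9, 15, 29]

VC = [9, 15, 29]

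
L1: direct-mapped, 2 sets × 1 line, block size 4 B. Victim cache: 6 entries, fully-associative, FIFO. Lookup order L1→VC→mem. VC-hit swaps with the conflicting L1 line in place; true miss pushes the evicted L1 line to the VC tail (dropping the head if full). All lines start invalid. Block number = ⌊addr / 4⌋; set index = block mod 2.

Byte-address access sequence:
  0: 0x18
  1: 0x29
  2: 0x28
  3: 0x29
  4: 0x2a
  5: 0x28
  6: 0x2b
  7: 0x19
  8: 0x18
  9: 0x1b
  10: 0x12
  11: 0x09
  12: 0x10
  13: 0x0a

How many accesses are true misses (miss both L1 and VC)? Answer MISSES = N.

MISSES = 4

#0 0x18→b6/s0 MISS; vc=[]
#1 0x29→b10/s0 MISS; vc=[6]
#2 0x28→b10/s0 L1-HIT; vc=[6]
#3 0x29→b10/s0 L1-HIT; vc=[6]
#4 0x2a→b10/s0 L1-HIT; vc=[6]
#5 0x28→b10/s0 L1-HIT; vc=[6]
#6 0x2b→b10/s0 L1-HIT; vc=[6]
#7 0x19→b6/s0 VC-HIT; vc=[10]
#8 0x18→b6/s0 L1-HIT; vc=[10]
#9 0x1b→b6/s0 L1-HIT; vc=[10]
#10 0x12→b4/s0 MISS; vc=[10,6]
#11 0x9→b2/s0 MISS; vc=[10,6,4]
#12 0x10→b4/s0 VC-HIT; vc=[10,6,2]
#13 0xa→b2/s0 VC-HIT; vc=[10,6,4]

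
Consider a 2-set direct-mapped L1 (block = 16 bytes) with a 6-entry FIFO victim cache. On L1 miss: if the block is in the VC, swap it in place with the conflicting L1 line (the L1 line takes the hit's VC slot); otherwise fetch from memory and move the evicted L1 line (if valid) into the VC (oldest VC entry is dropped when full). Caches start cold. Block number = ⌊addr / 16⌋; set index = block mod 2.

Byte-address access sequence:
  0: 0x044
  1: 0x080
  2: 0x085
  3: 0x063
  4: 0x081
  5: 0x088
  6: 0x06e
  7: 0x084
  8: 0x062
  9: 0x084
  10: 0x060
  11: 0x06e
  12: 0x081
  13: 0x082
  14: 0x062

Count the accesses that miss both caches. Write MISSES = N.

MISSES = 3

  [0] addr=0x44 blk=4 s=0: MISS | VC []
  [1] addr=0x80 blk=8 s=0: MISS | VC [4]
  [2] addr=0x85 blk=8 s=0: L1-HIT | VC [4]
  [3] addr=0x63 blk=6 s=0: MISS | VC [4, 8]
  [4] addr=0x81 blk=8 s=0: VC-HIT | VC [4, 6]
  [5] addr=0x88 blk=8 s=0: L1-HIT | VC [4, 6]
  [6] addr=0x6e blk=6 s=0: VC-HIT | VC [4, 8]
  [7] addr=0x84 blk=8 s=0: VC-HIT | VC [4, 6]
  [8] addr=0x62 blk=6 s=0: VC-HIT | VC [4, 8]
  [9] addr=0x84 blk=8 s=0: VC-HIT | VC [4, 6]
  [10] addr=0x60 blk=6 s=0: VC-HIT | VC [4, 8]
  [11] addr=0x6e blk=6 s=0: L1-HIT | VC [4, 8]
  [12] addr=0x81 blk=8 s=0: VC-HIT | VC [4, 6]
  [13] addr=0x82 blk=8 s=0: L1-HIT | VC [4, 6]
  [14] addr=0x62 blk=6 s=0: VC-HIT | VC [4, 8]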